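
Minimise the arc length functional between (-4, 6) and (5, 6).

Arc-length functional: J[y] = ∫ sqrt(1 + (y')^2) dx.
Lagrangian L = sqrt(1 + (y')^2) has no explicit y dependence, so ∂L/∂y = 0 and the Euler-Lagrange equation gives
    d/dx( y' / sqrt(1 + (y')^2) ) = 0  ⇒  y' / sqrt(1 + (y')^2) = const.
Hence y' is constant, so y(x) is affine.
Fitting the endpoints (-4, 6) and (5, 6):
    slope m = (6 − 6) / (5 − (-4)) = 0,
    intercept c = 6 − m·(-4) = 6.
Extremal: y(x) = 6.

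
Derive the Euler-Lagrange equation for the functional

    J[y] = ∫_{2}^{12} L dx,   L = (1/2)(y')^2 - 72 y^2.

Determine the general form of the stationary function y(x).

The Lagrangian is L = (1/2)(y')^2 - 72 y^2.
∂L/∂y = -144y.
∂L/∂y' = y'.
The Euler-Lagrange equation d/dx(∂L/∂y') − ∂L/∂y = 0 becomes:
    y'' + 144 y = 0
General solution: y(x) = A sin(12x) + B cos(12x), where A and B are arbitrary constants fixed by the endpoint conditions.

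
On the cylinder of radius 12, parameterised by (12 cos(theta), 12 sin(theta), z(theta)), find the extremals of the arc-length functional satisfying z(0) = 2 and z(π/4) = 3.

Parameterise the cylinder of radius R = 12 as
    r(θ) = (12 cos θ, 12 sin θ, z(θ)).
The arc-length element is
    ds = sqrt(144 + (dz/dθ)^2) dθ,
so the Lagrangian is L = sqrt(144 + z'^2).
L depends on z' only, not on z or θ, so ∂L/∂z = 0 and
    ∂L/∂z' = z' / sqrt(144 + z'^2).
The Euler-Lagrange equation gives
    d/dθ( z' / sqrt(144 + z'^2) ) = 0,
so z' is constant. Integrating once:
    z(θ) = a θ + b,
a helix on the cylinder (a straight line when the cylinder is unrolled). The constants a, b are determined by the endpoint conditions.
With endpoint conditions z(0) = 2 and z(π/4) = 3: from z(0) = b we get b = 2, and a·π/4 + 2 = 3 gives a = 4/π, so
    z(θ) = (4/π) θ + 2.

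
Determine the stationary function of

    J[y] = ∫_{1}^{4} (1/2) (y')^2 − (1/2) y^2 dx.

The Lagrangian is L = (1/2) (y')^2 − (1/2) y^2.
Compute ∂L/∂y = -y, ∂L/∂y' = y'.
The Euler-Lagrange equation d/dx(∂L/∂y') − ∂L/∂y = 0 reduces to
    y'' + y = 0.
Its general solution is
    y(x) = A sin(x) + B cos(x),
with A, B fixed by the endpoint conditions.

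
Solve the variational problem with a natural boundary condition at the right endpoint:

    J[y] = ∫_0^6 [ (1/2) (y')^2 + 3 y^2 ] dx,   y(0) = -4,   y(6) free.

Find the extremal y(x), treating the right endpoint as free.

The Lagrangian L = (1/2) (y')^2 + 3 y^2 gives
    ∂L/∂y = 6 y,   ∂L/∂y' = y'.
Euler-Lagrange: y'' − 6 y = 0.
With k = sqrt(6), the general solution is
    y(x) = A cosh(sqrt(6) x) + B sinh(sqrt(6) x).
Fixed left endpoint y(0) = -4 ⇒ A = -4.
The right endpoint x = 6 is free, so the natural (transversality) condition is ∂L/∂y' |_{x=6} = 0, i.e. y'(6) = 0.
Compute y'(x) = A k sinh(k x) + B k cosh(k x), so
    y'(6) = A k sinh(k·6) + B k cosh(k·6) = 0
    ⇒ B = −A tanh(k·6) = 4 tanh(sqrt(6)·6).
Therefore the extremal is
    y(x) = −4 cosh(sqrt(6) x) + 4 tanh(sqrt(6)·6) sinh(sqrt(6) x).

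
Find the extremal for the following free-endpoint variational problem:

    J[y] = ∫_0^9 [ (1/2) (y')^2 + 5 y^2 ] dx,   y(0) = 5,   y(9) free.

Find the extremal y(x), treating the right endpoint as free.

The Lagrangian L = (1/2) (y')^2 + 5 y^2 gives
    ∂L/∂y = 10 y,   ∂L/∂y' = y'.
Euler-Lagrange: y'' − 10 y = 0.
With k = sqrt(10), the general solution is
    y(x) = A cosh(sqrt(10) x) + B sinh(sqrt(10) x).
Fixed left endpoint y(0) = 5 ⇒ A = 5.
The right endpoint x = 9 is free, so the natural (transversality) condition is ∂L/∂y' |_{x=9} = 0, i.e. y'(9) = 0.
Compute y'(x) = A k sinh(k x) + B k cosh(k x), so
    y'(9) = A k sinh(k·9) + B k cosh(k·9) = 0
    ⇒ B = −A tanh(k·9) = − 5 tanh(sqrt(10)·9).
Therefore the extremal is
    y(x) = 5 cosh(sqrt(10) x) − 5 tanh(sqrt(10)·9) sinh(sqrt(10) x).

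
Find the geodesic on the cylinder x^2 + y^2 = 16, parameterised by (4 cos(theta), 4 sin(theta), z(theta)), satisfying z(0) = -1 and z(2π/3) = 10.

Parameterise the cylinder of radius R = 4 as
    r(θ) = (4 cos θ, 4 sin θ, z(θ)).
The arc-length element is
    ds = sqrt(16 + (dz/dθ)^2) dθ,
so the Lagrangian is L = sqrt(16 + z'^2).
L depends on z' only, not on z or θ, so ∂L/∂z = 0 and
    ∂L/∂z' = z' / sqrt(16 + z'^2).
The Euler-Lagrange equation gives
    d/dθ( z' / sqrt(16 + z'^2) ) = 0,
so z' is constant. Integrating once:
    z(θ) = a θ + b,
a helix on the cylinder (a straight line when the cylinder is unrolled). The constants a, b are determined by the endpoint conditions.
With endpoint conditions z(0) = -1 and z(2π/3) = 10: from z(0) = b we get b = -1, and a·2π/3 + -1 = 10 gives a = 33/(2π), so
    z(θ) = (33/(2π)) θ − 1.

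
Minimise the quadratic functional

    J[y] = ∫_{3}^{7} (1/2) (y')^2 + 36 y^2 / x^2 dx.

The Lagrangian is L = (1/2) (y')^2 + 36 y^2 / x^2.
Compute ∂L/∂y = 72y/x^2, ∂L/∂y' = y'.
The Euler-Lagrange equation d/dx(∂L/∂y') − ∂L/∂y = 0 reduces to
    y'' − 72/x^2 · y = 0  (x > 0).
Its general solution is
    y(x) = A x^9 + B x^(-8),
with A, B fixed by the endpoint conditions.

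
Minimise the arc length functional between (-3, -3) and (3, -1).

Arc-length functional: J[y] = ∫ sqrt(1 + (y')^2) dx.
Lagrangian L = sqrt(1 + (y')^2) has no explicit y dependence, so ∂L/∂y = 0 and the Euler-Lagrange equation gives
    d/dx( y' / sqrt(1 + (y')^2) ) = 0  ⇒  y' / sqrt(1 + (y')^2) = const.
Hence y' is constant, so y(x) is affine.
Fitting the endpoints (-3, -3) and (3, -1):
    slope m = ((-1) − (-3)) / (3 − (-3)) = 1/3,
    intercept c = (-3) − m·(-3) = -2.
Extremal: y(x) = (1/3) x - 2.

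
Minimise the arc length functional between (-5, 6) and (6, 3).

Arc-length functional: J[y] = ∫ sqrt(1 + (y')^2) dx.
Lagrangian L = sqrt(1 + (y')^2) has no explicit y dependence, so ∂L/∂y = 0 and the Euler-Lagrange equation gives
    d/dx( y' / sqrt(1 + (y')^2) ) = 0  ⇒  y' / sqrt(1 + (y')^2) = const.
Hence y' is constant, so y(x) is affine.
Fitting the endpoints (-5, 6) and (6, 3):
    slope m = (3 − 6) / (6 − (-5)) = -3/11,
    intercept c = 6 − m·(-5) = 51/11.
Extremal: y(x) = (-3/11) x + 51/11.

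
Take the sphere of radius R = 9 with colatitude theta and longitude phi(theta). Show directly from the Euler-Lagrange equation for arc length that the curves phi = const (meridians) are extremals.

On the sphere of radius R = 9 with spherical coordinates (θ, φ), the induced metric is
    ds^2 = 81(dθ^2 + sin^2(θ) dφ^2).
Using θ as the parameter, the arc-length functional becomes
    J[φ] = ∫ 9 sqrt(1 + sin^2(θ) (dφ/dθ)^2) dθ.
So L = 9 sqrt(1 + sin^2(θ) φ'^2). Compute
    ∂L/∂φ = 0  (L has no explicit φ dependence),
    ∂L/∂φ' = 9 sin^2(θ) φ' / sqrt(1 + sin^2(θ) φ'^2).
For the candidate φ(θ) = c (constant), φ' = 0, so ∂L/∂φ' evaluated along the candidate vanishes, and ∂L/∂φ is identically zero. Hence
    d/dθ(∂L/∂φ') − ∂L/∂φ = 0
is satisfied. Therefore meridians φ = const are extremals of arc length — they are geodesics on the sphere.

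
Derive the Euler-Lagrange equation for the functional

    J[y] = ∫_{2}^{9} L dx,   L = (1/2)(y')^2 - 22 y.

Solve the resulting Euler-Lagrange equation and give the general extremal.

The Lagrangian is L = (1/2)(y')^2 - 22 y.
∂L/∂y = -22.
∂L/∂y' = y'.
The Euler-Lagrange equation d/dx(∂L/∂y') − ∂L/∂y = 0 becomes:
    y'' + 22 = 0
General solution: y(x) = -11 x^2 + A x + B, where A and B are arbitrary constants fixed by the endpoint conditions.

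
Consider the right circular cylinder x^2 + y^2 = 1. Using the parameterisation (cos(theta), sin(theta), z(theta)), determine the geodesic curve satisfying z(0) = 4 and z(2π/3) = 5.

Parameterise the cylinder of radius R = 1 as
    r(θ) = (cos θ, sin θ, z(θ)).
The arc-length element is
    ds = sqrt(1 + (dz/dθ)^2) dθ,
so the Lagrangian is L = sqrt(1 + z'^2).
L depends on z' only, not on z or θ, so ∂L/∂z = 0 and
    ∂L/∂z' = z' / sqrt(1 + z'^2).
The Euler-Lagrange equation gives
    d/dθ( z' / sqrt(1 + z'^2) ) = 0,
so z' is constant. Integrating once:
    z(θ) = a θ + b,
a helix on the cylinder (a straight line when the cylinder is unrolled). The constants a, b are determined by the endpoint conditions.
With endpoint conditions z(0) = 4 and z(2π/3) = 5: from z(0) = b we get b = 4, and a·2π/3 + 4 = 5 gives a = 3/(2π), so
    z(θ) = (3/(2π)) θ + 4.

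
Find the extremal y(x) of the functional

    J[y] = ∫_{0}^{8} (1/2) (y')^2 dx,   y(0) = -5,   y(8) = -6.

The Lagrangian is L = (1/2) (y')^2.
Compute ∂L/∂y = 0, ∂L/∂y' = y'.
The Euler-Lagrange equation d/dx(∂L/∂y') − ∂L/∂y = 0 reduces to
    y'' = 0.
Its general solution is
    y(x) = A x + B,
with A, B fixed by the endpoint conditions.
Applying the endpoint conditions y(0) = -5 and y(8) = -6: solve A·0 + B = -5 and A·8 + B = -6. Subtracting gives A(8 − 0) = -6 − -5, so A = -1/8, and B = -5 − A·0 = -5. Therefore
    y(x) = (-1/8) x - 5.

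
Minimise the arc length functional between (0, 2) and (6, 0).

Arc-length functional: J[y] = ∫ sqrt(1 + (y')^2) dx.
Lagrangian L = sqrt(1 + (y')^2) has no explicit y dependence, so ∂L/∂y = 0 and the Euler-Lagrange equation gives
    d/dx( y' / sqrt(1 + (y')^2) ) = 0  ⇒  y' / sqrt(1 + (y')^2) = const.
Hence y' is constant, so y(x) is affine.
Fitting the endpoints (0, 2) and (6, 0):
    slope m = (0 − 2) / (6 − 0) = -1/3,
    intercept c = 2 − m·0 = 2.
Extremal: y(x) = (-1/3) x + 2.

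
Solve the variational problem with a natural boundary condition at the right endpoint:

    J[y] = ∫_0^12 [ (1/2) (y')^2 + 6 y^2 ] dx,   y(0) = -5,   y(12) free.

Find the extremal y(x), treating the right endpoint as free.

The Lagrangian L = (1/2) (y')^2 + 6 y^2 gives
    ∂L/∂y = 12 y,   ∂L/∂y' = y'.
Euler-Lagrange: y'' − 12 y = 0.
With k = sqrt(12), the general solution is
    y(x) = A cosh(sqrt(12) x) + B sinh(sqrt(12) x).
Fixed left endpoint y(0) = -5 ⇒ A = -5.
The right endpoint x = 12 is free, so the natural (transversality) condition is ∂L/∂y' |_{x=12} = 0, i.e. y'(12) = 0.
Compute y'(x) = A k sinh(k x) + B k cosh(k x), so
    y'(12) = A k sinh(k·12) + B k cosh(k·12) = 0
    ⇒ B = −A tanh(k·12) = 5 tanh(sqrt(12)·12).
Therefore the extremal is
    y(x) = −5 cosh(sqrt(12) x) + 5 tanh(sqrt(12)·12) sinh(sqrt(12) x).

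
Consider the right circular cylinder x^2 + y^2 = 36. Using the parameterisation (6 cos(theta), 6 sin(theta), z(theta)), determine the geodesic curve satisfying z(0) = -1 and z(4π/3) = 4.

Parameterise the cylinder of radius R = 6 as
    r(θ) = (6 cos θ, 6 sin θ, z(θ)).
The arc-length element is
    ds = sqrt(36 + (dz/dθ)^2) dθ,
so the Lagrangian is L = sqrt(36 + z'^2).
L depends on z' only, not on z or θ, so ∂L/∂z = 0 and
    ∂L/∂z' = z' / sqrt(36 + z'^2).
The Euler-Lagrange equation gives
    d/dθ( z' / sqrt(36 + z'^2) ) = 0,
so z' is constant. Integrating once:
    z(θ) = a θ + b,
a helix on the cylinder (a straight line when the cylinder is unrolled). The constants a, b are determined by the endpoint conditions.
With endpoint conditions z(0) = -1 and z(4π/3) = 4: from z(0) = b we get b = -1, and a·4π/3 + -1 = 4 gives a = 15/(4π), so
    z(θ) = (15/(4π)) θ − 1.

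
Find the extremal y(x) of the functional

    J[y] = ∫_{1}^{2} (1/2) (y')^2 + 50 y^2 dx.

The Lagrangian is L = (1/2) (y')^2 + 50 y^2.
Compute ∂L/∂y = 100y, ∂L/∂y' = y'.
The Euler-Lagrange equation d/dx(∂L/∂y') − ∂L/∂y = 0 reduces to
    y'' − 100 y = 0.
Its general solution is
    y(x) = A e^(10x) + B e^(−10x),
with A, B fixed by the endpoint conditions.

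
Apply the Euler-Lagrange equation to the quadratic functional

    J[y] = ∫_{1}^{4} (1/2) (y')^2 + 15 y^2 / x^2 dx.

The Lagrangian is L = (1/2) (y')^2 + 15 y^2 / x^2.
Compute ∂L/∂y = 30y/x^2, ∂L/∂y' = y'.
The Euler-Lagrange equation d/dx(∂L/∂y') − ∂L/∂y = 0 reduces to
    y'' − 30/x^2 · y = 0  (x > 0).
Its general solution is
    y(x) = A x^6 + B x^(-5),
with A, B fixed by the endpoint conditions.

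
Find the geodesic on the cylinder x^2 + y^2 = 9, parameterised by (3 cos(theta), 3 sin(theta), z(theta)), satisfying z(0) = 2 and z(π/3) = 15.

Parameterise the cylinder of radius R = 3 as
    r(θ) = (3 cos θ, 3 sin θ, z(θ)).
The arc-length element is
    ds = sqrt(9 + (dz/dθ)^2) dθ,
so the Lagrangian is L = sqrt(9 + z'^2).
L depends on z' only, not on z or θ, so ∂L/∂z = 0 and
    ∂L/∂z' = z' / sqrt(9 + z'^2).
The Euler-Lagrange equation gives
    d/dθ( z' / sqrt(9 + z'^2) ) = 0,
so z' is constant. Integrating once:
    z(θ) = a θ + b,
a helix on the cylinder (a straight line when the cylinder is unrolled). The constants a, b are determined by the endpoint conditions.
With endpoint conditions z(0) = 2 and z(π/3) = 15: from z(0) = b we get b = 2, and a·π/3 + 2 = 15 gives a = 39/π, so
    z(θ) = (39/π) θ + 2.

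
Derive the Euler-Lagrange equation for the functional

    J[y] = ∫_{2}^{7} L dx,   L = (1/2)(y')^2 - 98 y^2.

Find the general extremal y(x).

The Lagrangian is L = (1/2)(y')^2 - 98 y^2.
∂L/∂y = -196y.
∂L/∂y' = y'.
The Euler-Lagrange equation d/dx(∂L/∂y') − ∂L/∂y = 0 becomes:
    y'' + 196 y = 0
General solution: y(x) = A sin(14x) + B cos(14x), where A and B are arbitrary constants fixed by the endpoint conditions.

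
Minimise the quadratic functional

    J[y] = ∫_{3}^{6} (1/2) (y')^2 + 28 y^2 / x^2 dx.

The Lagrangian is L = (1/2) (y')^2 + 28 y^2 / x^2.
Compute ∂L/∂y = 56y/x^2, ∂L/∂y' = y'.
The Euler-Lagrange equation d/dx(∂L/∂y') − ∂L/∂y = 0 reduces to
    y'' − 56/x^2 · y = 0  (x > 0).
Its general solution is
    y(x) = A x^8 + B x^(-7),
with A, B fixed by the endpoint conditions.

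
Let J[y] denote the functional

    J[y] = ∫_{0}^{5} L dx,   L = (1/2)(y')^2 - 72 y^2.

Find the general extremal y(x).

The Lagrangian is L = (1/2)(y')^2 - 72 y^2.
∂L/∂y = -144y.
∂L/∂y' = y'.
The Euler-Lagrange equation d/dx(∂L/∂y') − ∂L/∂y = 0 becomes:
    y'' + 144 y = 0
General solution: y(x) = A sin(12x) + B cos(12x), where A and B are arbitrary constants fixed by the endpoint conditions.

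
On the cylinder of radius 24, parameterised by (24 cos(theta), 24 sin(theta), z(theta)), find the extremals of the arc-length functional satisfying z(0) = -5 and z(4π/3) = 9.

Parameterise the cylinder of radius R = 24 as
    r(θ) = (24 cos θ, 24 sin θ, z(θ)).
The arc-length element is
    ds = sqrt(576 + (dz/dθ)^2) dθ,
so the Lagrangian is L = sqrt(576 + z'^2).
L depends on z' only, not on z or θ, so ∂L/∂z = 0 and
    ∂L/∂z' = z' / sqrt(576 + z'^2).
The Euler-Lagrange equation gives
    d/dθ( z' / sqrt(576 + z'^2) ) = 0,
so z' is constant. Integrating once:
    z(θ) = a θ + b,
a helix on the cylinder (a straight line when the cylinder is unrolled). The constants a, b are determined by the endpoint conditions.
With endpoint conditions z(0) = -5 and z(4π/3) = 9: from z(0) = b we get b = -5, and a·4π/3 + -5 = 9 gives a = 21/(2π), so
    z(θ) = (21/(2π)) θ − 5.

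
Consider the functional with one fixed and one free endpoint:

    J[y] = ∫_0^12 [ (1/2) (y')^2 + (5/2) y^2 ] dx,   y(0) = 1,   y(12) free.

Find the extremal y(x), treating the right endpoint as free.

The Lagrangian L = (1/2) (y')^2 + (5/2) y^2 gives
    ∂L/∂y = 5 y,   ∂L/∂y' = y'.
Euler-Lagrange: y'' − 5 y = 0.
With k = sqrt(5), the general solution is
    y(x) = A cosh(sqrt(5) x) + B sinh(sqrt(5) x).
Fixed left endpoint y(0) = 1 ⇒ A = 1.
The right endpoint x = 12 is free, so the natural (transversality) condition is ∂L/∂y' |_{x=12} = 0, i.e. y'(12) = 0.
Compute y'(x) = A k sinh(k x) + B k cosh(k x), so
    y'(12) = A k sinh(k·12) + B k cosh(k·12) = 0
    ⇒ B = −A tanh(k·12) = − tanh(sqrt(5)·12).
Therefore the extremal is
    y(x) = cosh(sqrt(5) x) − tanh(sqrt(5)·12) sinh(sqrt(5) x).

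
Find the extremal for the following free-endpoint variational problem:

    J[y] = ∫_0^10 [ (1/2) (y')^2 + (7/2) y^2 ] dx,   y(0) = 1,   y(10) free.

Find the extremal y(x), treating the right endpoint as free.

The Lagrangian L = (1/2) (y')^2 + (7/2) y^2 gives
    ∂L/∂y = 7 y,   ∂L/∂y' = y'.
Euler-Lagrange: y'' − 7 y = 0.
With k = sqrt(7), the general solution is
    y(x) = A cosh(sqrt(7) x) + B sinh(sqrt(7) x).
Fixed left endpoint y(0) = 1 ⇒ A = 1.
The right endpoint x = 10 is free, so the natural (transversality) condition is ∂L/∂y' |_{x=10} = 0, i.e. y'(10) = 0.
Compute y'(x) = A k sinh(k x) + B k cosh(k x), so
    y'(10) = A k sinh(k·10) + B k cosh(k·10) = 0
    ⇒ B = −A tanh(k·10) = − tanh(sqrt(7)·10).
Therefore the extremal is
    y(x) = cosh(sqrt(7) x) − tanh(sqrt(7)·10) sinh(sqrt(7) x).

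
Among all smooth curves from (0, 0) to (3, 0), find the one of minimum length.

Arc-length functional: J[y] = ∫ sqrt(1 + (y')^2) dx.
Lagrangian L = sqrt(1 + (y')^2) has no explicit y dependence, so ∂L/∂y = 0 and the Euler-Lagrange equation gives
    d/dx( y' / sqrt(1 + (y')^2) ) = 0  ⇒  y' / sqrt(1 + (y')^2) = const.
Hence y' is constant, so y(x) is affine.
Fitting the endpoints (0, 0) and (3, 0):
    slope m = (0 − 0) / (3 − 0) = 0,
    intercept c = 0 − m·0 = 0.
Extremal: y(x) = 0.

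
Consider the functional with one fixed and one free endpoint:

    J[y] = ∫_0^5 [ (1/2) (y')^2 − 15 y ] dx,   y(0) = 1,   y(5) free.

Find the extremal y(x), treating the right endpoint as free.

The Lagrangian L = (1/2) (y')^2 − 15 y gives
    ∂L/∂y = −15,   ∂L/∂y' = y'.
Euler-Lagrange: d/dx(y') − (−15) = 0, i.e. y'' + 15 = 0, so
    y(x) = −(15/2) x^2 + C1 x + C2.
Fixed left endpoint y(0) = 1 ⇒ C2 = 1.
The right endpoint x = 5 is free, so the natural (transversality) condition is ∂L/∂y' |_{x=5} = 0, i.e. y'(5) = 0.
Compute y'(x) = −15 x + C1, so y'(5) = −75 + C1 = 0 ⇒ C1 = 75.
Therefore the extremal is
    y(x) = −(15/2) x^2 + 75 x + 1.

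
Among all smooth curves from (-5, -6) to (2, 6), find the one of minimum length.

Arc-length functional: J[y] = ∫ sqrt(1 + (y')^2) dx.
Lagrangian L = sqrt(1 + (y')^2) has no explicit y dependence, so ∂L/∂y = 0 and the Euler-Lagrange equation gives
    d/dx( y' / sqrt(1 + (y')^2) ) = 0  ⇒  y' / sqrt(1 + (y')^2) = const.
Hence y' is constant, so y(x) is affine.
Fitting the endpoints (-5, -6) and (2, 6):
    slope m = (6 − (-6)) / (2 − (-5)) = 12/7,
    intercept c = (-6) − m·(-5) = 18/7.
Extremal: y(x) = (12/7) x + 18/7.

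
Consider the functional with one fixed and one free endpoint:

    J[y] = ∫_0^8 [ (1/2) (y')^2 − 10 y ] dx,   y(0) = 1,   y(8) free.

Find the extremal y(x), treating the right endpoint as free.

The Lagrangian L = (1/2) (y')^2 − 10 y gives
    ∂L/∂y = −10,   ∂L/∂y' = y'.
Euler-Lagrange: d/dx(y') − (−10) = 0, i.e. y'' + 10 = 0, so
    y(x) = −(10/2) x^2 + C1 x + C2.
Fixed left endpoint y(0) = 1 ⇒ C2 = 1.
The right endpoint x = 8 is free, so the natural (transversality) condition is ∂L/∂y' |_{x=8} = 0, i.e. y'(8) = 0.
Compute y'(x) = −10 x + C1, so y'(8) = −80 + C1 = 0 ⇒ C1 = 80.
Therefore the extremal is
    y(x) = −5 x^2 + 80 x + 1.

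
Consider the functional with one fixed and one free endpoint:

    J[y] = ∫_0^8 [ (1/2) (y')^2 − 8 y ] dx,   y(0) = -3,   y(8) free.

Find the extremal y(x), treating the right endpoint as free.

The Lagrangian L = (1/2) (y')^2 − 8 y gives
    ∂L/∂y = −8,   ∂L/∂y' = y'.
Euler-Lagrange: d/dx(y') − (−8) = 0, i.e. y'' + 8 = 0, so
    y(x) = −(8/2) x^2 + C1 x + C2.
Fixed left endpoint y(0) = -3 ⇒ C2 = -3.
The right endpoint x = 8 is free, so the natural (transversality) condition is ∂L/∂y' |_{x=8} = 0, i.e. y'(8) = 0.
Compute y'(x) = −8 x + C1, so y'(8) = −64 + C1 = 0 ⇒ C1 = 64.
Therefore the extremal is
    y(x) = −4 x^2 + 64 x − 3.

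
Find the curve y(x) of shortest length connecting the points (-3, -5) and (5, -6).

Arc-length functional: J[y] = ∫ sqrt(1 + (y')^2) dx.
Lagrangian L = sqrt(1 + (y')^2) has no explicit y dependence, so ∂L/∂y = 0 and the Euler-Lagrange equation gives
    d/dx( y' / sqrt(1 + (y')^2) ) = 0  ⇒  y' / sqrt(1 + (y')^2) = const.
Hence y' is constant, so y(x) is affine.
Fitting the endpoints (-3, -5) and (5, -6):
    slope m = ((-6) − (-5)) / (5 − (-3)) = -1/8,
    intercept c = (-5) − m·(-3) = -43/8.
Extremal: y(x) = (-1/8) x - 43/8.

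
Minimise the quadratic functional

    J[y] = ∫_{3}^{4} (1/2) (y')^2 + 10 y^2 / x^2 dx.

The Lagrangian is L = (1/2) (y')^2 + 10 y^2 / x^2.
Compute ∂L/∂y = 20y/x^2, ∂L/∂y' = y'.
The Euler-Lagrange equation d/dx(∂L/∂y') − ∂L/∂y = 0 reduces to
    y'' − 20/x^2 · y = 0  (x > 0).
Its general solution is
    y(x) = A x^5 + B x^(-4),
with A, B fixed by the endpoint conditions.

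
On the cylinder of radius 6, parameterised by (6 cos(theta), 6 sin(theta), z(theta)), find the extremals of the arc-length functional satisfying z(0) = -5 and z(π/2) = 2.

Parameterise the cylinder of radius R = 6 as
    r(θ) = (6 cos θ, 6 sin θ, z(θ)).
The arc-length element is
    ds = sqrt(36 + (dz/dθ)^2) dθ,
so the Lagrangian is L = sqrt(36 + z'^2).
L depends on z' only, not on z or θ, so ∂L/∂z = 0 and
    ∂L/∂z' = z' / sqrt(36 + z'^2).
The Euler-Lagrange equation gives
    d/dθ( z' / sqrt(36 + z'^2) ) = 0,
so z' is constant. Integrating once:
    z(θ) = a θ + b,
a helix on the cylinder (a straight line when the cylinder is unrolled). The constants a, b are determined by the endpoint conditions.
With endpoint conditions z(0) = -5 and z(π/2) = 2: from z(0) = b we get b = -5, and a·π/2 + -5 = 2 gives a = 14/π, so
    z(θ) = (14/π) θ − 5.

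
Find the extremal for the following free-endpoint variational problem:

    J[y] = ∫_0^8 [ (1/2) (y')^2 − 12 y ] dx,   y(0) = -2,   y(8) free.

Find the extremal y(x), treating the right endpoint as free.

The Lagrangian L = (1/2) (y')^2 − 12 y gives
    ∂L/∂y = −12,   ∂L/∂y' = y'.
Euler-Lagrange: d/dx(y') − (−12) = 0, i.e. y'' + 12 = 0, so
    y(x) = −(12/2) x^2 + C1 x + C2.
Fixed left endpoint y(0) = -2 ⇒ C2 = -2.
The right endpoint x = 8 is free, so the natural (transversality) condition is ∂L/∂y' |_{x=8} = 0, i.e. y'(8) = 0.
Compute y'(x) = −12 x + C1, so y'(8) = −96 + C1 = 0 ⇒ C1 = 96.
Therefore the extremal is
    y(x) = −6 x^2 + 96 x − 2.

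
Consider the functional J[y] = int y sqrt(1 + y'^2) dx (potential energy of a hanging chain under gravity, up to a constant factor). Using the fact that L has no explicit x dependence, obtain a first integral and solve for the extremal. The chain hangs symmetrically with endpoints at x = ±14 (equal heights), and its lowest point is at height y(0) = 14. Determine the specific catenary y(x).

The Lagrangian L(y, y') = y sqrt(1 + y'^2) has no explicit x dependence, so the Beltrami identity applies:
    L − y' ∂L/∂y' = C.
Compute ∂L/∂y' = y · y' / sqrt(1 + y'^2). Then
    L − y' ∂L/∂y'
    = y sqrt(1 + y'^2) − y · y'^2 / sqrt(1 + y'^2)
    = y (1 + y'^2 − y'^2) / sqrt(1 + y'^2)
    = y / sqrt(1 + y'^2) = C.
Squaring gives y^2 = C^2 (1 + y'^2), i.e.
    y'^2 = y^2 / C^2 − 1.
Separating variables,
    dy / sqrt(y^2 − C^2) = dx / C,
and integrating gives arccosh(y / C) = (x − a)/C, so
    y(x) = C cosh((x − a)/C),
the catenary. The constants C and a are fixed by the two endpoint conditions (and, for the hanging-chain problem, the length constraint selects C).
Now fit the given data. The endpoints x = ±14 are symmetric at equal height, so the catenary is even about its minimum: a = 0 and y(x) = C cosh(x/C). The lowest point is y(0) = C cosh(0) = C, and we are told y(0) = 14, so C = 14. Therefore
    y(x) = 14 cosh(x/14),
and at the endpoints
    y(±14) = 14 cosh(14/14).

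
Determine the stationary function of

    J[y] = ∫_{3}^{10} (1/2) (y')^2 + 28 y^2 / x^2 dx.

The Lagrangian is L = (1/2) (y')^2 + 28 y^2 / x^2.
Compute ∂L/∂y = 56y/x^2, ∂L/∂y' = y'.
The Euler-Lagrange equation d/dx(∂L/∂y') − ∂L/∂y = 0 reduces to
    y'' − 56/x^2 · y = 0  (x > 0).
Its general solution is
    y(x) = A x^8 + B x^(-7),
with A, B fixed by the endpoint conditions.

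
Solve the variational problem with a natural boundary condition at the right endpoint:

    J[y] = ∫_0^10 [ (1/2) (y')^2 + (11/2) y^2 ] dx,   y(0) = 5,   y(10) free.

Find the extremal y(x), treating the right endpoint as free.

The Lagrangian L = (1/2) (y')^2 + (11/2) y^2 gives
    ∂L/∂y = 11 y,   ∂L/∂y' = y'.
Euler-Lagrange: y'' − 11 y = 0.
With k = sqrt(11), the general solution is
    y(x) = A cosh(sqrt(11) x) + B sinh(sqrt(11) x).
Fixed left endpoint y(0) = 5 ⇒ A = 5.
The right endpoint x = 10 is free, so the natural (transversality) condition is ∂L/∂y' |_{x=10} = 0, i.e. y'(10) = 0.
Compute y'(x) = A k sinh(k x) + B k cosh(k x), so
    y'(10) = A k sinh(k·10) + B k cosh(k·10) = 0
    ⇒ B = −A tanh(k·10) = − 5 tanh(sqrt(11)·10).
Therefore the extremal is
    y(x) = 5 cosh(sqrt(11) x) − 5 tanh(sqrt(11)·10) sinh(sqrt(11) x).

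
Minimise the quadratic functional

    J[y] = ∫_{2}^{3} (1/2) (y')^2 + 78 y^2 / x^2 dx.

The Lagrangian is L = (1/2) (y')^2 + 78 y^2 / x^2.
Compute ∂L/∂y = 156y/x^2, ∂L/∂y' = y'.
The Euler-Lagrange equation d/dx(∂L/∂y') − ∂L/∂y = 0 reduces to
    y'' − 156/x^2 · y = 0  (x > 0).
Its general solution is
    y(x) = A x^13 + B x^(-12),
with A, B fixed by the endpoint conditions.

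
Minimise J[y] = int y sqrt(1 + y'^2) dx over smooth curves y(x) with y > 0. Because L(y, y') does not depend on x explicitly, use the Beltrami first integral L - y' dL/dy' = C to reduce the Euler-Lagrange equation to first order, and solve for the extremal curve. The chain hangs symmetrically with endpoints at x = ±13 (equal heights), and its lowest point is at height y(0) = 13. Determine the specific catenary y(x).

The Lagrangian L(y, y') = y sqrt(1 + y'^2) has no explicit x dependence, so the Beltrami identity applies:
    L − y' ∂L/∂y' = C.
Compute ∂L/∂y' = y · y' / sqrt(1 + y'^2). Then
    L − y' ∂L/∂y'
    = y sqrt(1 + y'^2) − y · y'^2 / sqrt(1 + y'^2)
    = y (1 + y'^2 − y'^2) / sqrt(1 + y'^2)
    = y / sqrt(1 + y'^2) = C.
Squaring gives y^2 = C^2 (1 + y'^2), i.e.
    y'^2 = y^2 / C^2 − 1.
Separating variables,
    dy / sqrt(y^2 − C^2) = dx / C,
and integrating gives arccosh(y / C) = (x − a)/C, so
    y(x) = C cosh((x − a)/C),
the catenary. The constants C and a are fixed by the two endpoint conditions (and, for the hanging-chain problem, the length constraint selects C).
Now fit the given data. The endpoints x = ±13 are symmetric at equal height, so the catenary is even about its minimum: a = 0 and y(x) = C cosh(x/C). The lowest point is y(0) = C cosh(0) = C, and we are told y(0) = 13, so C = 13. Therefore
    y(x) = 13 cosh(x/13),
and at the endpoints
    y(±13) = 13 cosh(13/13).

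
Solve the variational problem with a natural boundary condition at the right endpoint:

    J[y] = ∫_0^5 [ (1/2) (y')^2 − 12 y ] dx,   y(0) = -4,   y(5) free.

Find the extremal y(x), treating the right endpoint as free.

The Lagrangian L = (1/2) (y')^2 − 12 y gives
    ∂L/∂y = −12,   ∂L/∂y' = y'.
Euler-Lagrange: d/dx(y') − (−12) = 0, i.e. y'' + 12 = 0, so
    y(x) = −(12/2) x^2 + C1 x + C2.
Fixed left endpoint y(0) = -4 ⇒ C2 = -4.
The right endpoint x = 5 is free, so the natural (transversality) condition is ∂L/∂y' |_{x=5} = 0, i.e. y'(5) = 0.
Compute y'(x) = −12 x + C1, so y'(5) = −60 + C1 = 0 ⇒ C1 = 60.
Therefore the extremal is
    y(x) = −6 x^2 + 60 x − 4.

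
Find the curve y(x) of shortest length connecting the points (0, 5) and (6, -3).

Arc-length functional: J[y] = ∫ sqrt(1 + (y')^2) dx.
Lagrangian L = sqrt(1 + (y')^2) has no explicit y dependence, so ∂L/∂y = 0 and the Euler-Lagrange equation gives
    d/dx( y' / sqrt(1 + (y')^2) ) = 0  ⇒  y' / sqrt(1 + (y')^2) = const.
Hence y' is constant, so y(x) is affine.
Fitting the endpoints (0, 5) and (6, -3):
    slope m = ((-3) − 5) / (6 − 0) = -4/3,
    intercept c = 5 − m·0 = 5.
Extremal: y(x) = (-4/3) x + 5.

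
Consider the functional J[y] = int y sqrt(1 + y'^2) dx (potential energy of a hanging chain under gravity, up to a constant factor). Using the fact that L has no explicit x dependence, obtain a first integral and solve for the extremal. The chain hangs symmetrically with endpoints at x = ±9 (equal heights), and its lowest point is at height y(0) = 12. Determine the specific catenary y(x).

The Lagrangian L(y, y') = y sqrt(1 + y'^2) has no explicit x dependence, so the Beltrami identity applies:
    L − y' ∂L/∂y' = C.
Compute ∂L/∂y' = y · y' / sqrt(1 + y'^2). Then
    L − y' ∂L/∂y'
    = y sqrt(1 + y'^2) − y · y'^2 / sqrt(1 + y'^2)
    = y (1 + y'^2 − y'^2) / sqrt(1 + y'^2)
    = y / sqrt(1 + y'^2) = C.
Squaring gives y^2 = C^2 (1 + y'^2), i.e.
    y'^2 = y^2 / C^2 − 1.
Separating variables,
    dy / sqrt(y^2 − C^2) = dx / C,
and integrating gives arccosh(y / C) = (x − a)/C, so
    y(x) = C cosh((x − a)/C),
the catenary. The constants C and a are fixed by the two endpoint conditions (and, for the hanging-chain problem, the length constraint selects C).
Now fit the given data. The endpoints x = ±9 are symmetric at equal height, so the catenary is even about its minimum: a = 0 and y(x) = C cosh(x/C). The lowest point is y(0) = C cosh(0) = C, and we are told y(0) = 12, so C = 12. Therefore
    y(x) = 12 cosh(x/12),
and at the endpoints
    y(±9) = 12 cosh(9/12).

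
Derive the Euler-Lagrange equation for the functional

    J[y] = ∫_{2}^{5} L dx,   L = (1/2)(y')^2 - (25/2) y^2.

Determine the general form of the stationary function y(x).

The Lagrangian is L = (1/2)(y')^2 - (25/2) y^2.
∂L/∂y = -25y.
∂L/∂y' = y'.
The Euler-Lagrange equation d/dx(∂L/∂y') − ∂L/∂y = 0 becomes:
    y'' + 25 y = 0
General solution: y(x) = A sin(5x) + B cos(5x), where A and B are arbitrary constants fixed by the endpoint conditions.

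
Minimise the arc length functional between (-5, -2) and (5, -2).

Arc-length functional: J[y] = ∫ sqrt(1 + (y')^2) dx.
Lagrangian L = sqrt(1 + (y')^2) has no explicit y dependence, so ∂L/∂y = 0 and the Euler-Lagrange equation gives
    d/dx( y' / sqrt(1 + (y')^2) ) = 0  ⇒  y' / sqrt(1 + (y')^2) = const.
Hence y' is constant, so y(x) is affine.
Fitting the endpoints (-5, -2) and (5, -2):
    slope m = ((-2) − (-2)) / (5 − (-5)) = 0,
    intercept c = (-2) − m·(-5) = -2.
Extremal: y(x) = -2.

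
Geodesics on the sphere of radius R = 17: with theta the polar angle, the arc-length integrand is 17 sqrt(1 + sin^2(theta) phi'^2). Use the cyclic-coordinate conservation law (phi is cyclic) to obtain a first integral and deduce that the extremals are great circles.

On the sphere of radius R = 17 with spherical coordinates (θ, φ), the induced metric is
    ds^2 = 289(dθ^2 + sin^2(θ) dφ^2).
Parameterise by θ; the arc-length functional is
    J[φ] = ∫ 17 sqrt(1 + sin^2(θ) (dφ/dθ)^2) dθ,
so L = 17 sqrt(1 + sin^2(θ) φ'^2). Compute
    ∂L/∂φ = 0  (L has no explicit φ dependence),
    ∂L/∂φ' = 17 sin^2(θ) φ' / sqrt(1 + sin^2(θ) φ'^2).
Since ∂L/∂φ = 0, the Euler-Lagrange equation
    d/dθ(∂L/∂φ') − ∂L/∂φ = 0
reduces to d/dθ(∂L/∂φ') = 0, i.e. the momentum conjugate to φ is conserved:
    17 sin^2(θ) φ' / sqrt(1 + sin^2(θ) φ'^2) = C.
The overall factor of 17 is constant, so dividing through gives Clairaut's relation sin^2(θ) φ' / sqrt(1 + sin^2(θ) φ'^2) = C' (with C' = C/17). Solving for φ' and integrating gives the great-circle family
    cot(θ) = A cos(φ − φ_0),
i.e. the intersection of the sphere with a plane through the origin. The two constants A and φ_0 (equivalently C and one phase) are fixed by the two endpoint conditions.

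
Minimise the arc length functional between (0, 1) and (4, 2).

Arc-length functional: J[y] = ∫ sqrt(1 + (y')^2) dx.
Lagrangian L = sqrt(1 + (y')^2) has no explicit y dependence, so ∂L/∂y = 0 and the Euler-Lagrange equation gives
    d/dx( y' / sqrt(1 + (y')^2) ) = 0  ⇒  y' / sqrt(1 + (y')^2) = const.
Hence y' is constant, so y(x) is affine.
Fitting the endpoints (0, 1) and (4, 2):
    slope m = (2 − 1) / (4 − 0) = 1/4,
    intercept c = 1 − m·0 = 1.
Extremal: y(x) = (1/4) x + 1.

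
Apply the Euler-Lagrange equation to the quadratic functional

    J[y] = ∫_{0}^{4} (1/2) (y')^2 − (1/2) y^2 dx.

The Lagrangian is L = (1/2) (y')^2 − (1/2) y^2.
Compute ∂L/∂y = -y, ∂L/∂y' = y'.
The Euler-Lagrange equation d/dx(∂L/∂y') − ∂L/∂y = 0 reduces to
    y'' + y = 0.
Its general solution is
    y(x) = A sin(x) + B cos(x),
with A, B fixed by the endpoint conditions.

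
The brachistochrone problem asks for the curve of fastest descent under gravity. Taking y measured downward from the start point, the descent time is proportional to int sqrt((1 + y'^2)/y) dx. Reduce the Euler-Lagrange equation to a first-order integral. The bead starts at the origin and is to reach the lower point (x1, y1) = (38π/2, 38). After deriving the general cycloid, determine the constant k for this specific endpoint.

The Lagrangian L = sqrt((1 + y'^2) / y) has no explicit x dependence, so the Beltrami identity applies:
    L − y' ∂L/∂y' = C.
Compute ∂L/∂y' = y' / sqrt(y (1 + y'^2)).
Substitute:
    sqrt((1 + y'^2)/y) − y'·y' / sqrt(y (1 + y'^2))
    = (1 + y'^2) / sqrt(y (1 + y'^2)) − y'^2 / sqrt(y (1 + y'^2))
    = 1 / sqrt(y (1 + y'^2)) = C.
Squaring and rearranging gives the first integral
    y (1 + y'^2) = 1/C^2 =: k   (constant).
Solving this first-order ODE by the substitution
    y = (k/2)(1 − cos θ)
yields the cycloid parameterisation
    x(θ) = (k/2)(θ − sin θ),   y(θ) = (k/2)(1 − cos θ).
The constant k is fixed by the endpoint condition.
Now fit the given lower endpoint (x1, y1) = (38π/2, 38). At the bottom of the first arch (θ = π), the parametric equations give
    y(π) = (k/2)(1 − cos π) = k,
    x(π) = (k/2)(π − sin π) = kπ/2.
Matching y(π) = 38 gives k = 38, consistent with x(π) = 38π/2. Therefore the specific cycloid is
    x(θ) = (38/2)(θ − sin θ),   y(θ) = (38/2)(1 − cos θ).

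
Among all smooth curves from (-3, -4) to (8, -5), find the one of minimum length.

Arc-length functional: J[y] = ∫ sqrt(1 + (y')^2) dx.
Lagrangian L = sqrt(1 + (y')^2) has no explicit y dependence, so ∂L/∂y = 0 and the Euler-Lagrange equation gives
    d/dx( y' / sqrt(1 + (y')^2) ) = 0  ⇒  y' / sqrt(1 + (y')^2) = const.
Hence y' is constant, so y(x) is affine.
Fitting the endpoints (-3, -4) and (8, -5):
    slope m = ((-5) − (-4)) / (8 − (-3)) = -1/11,
    intercept c = (-4) − m·(-3) = -47/11.
Extremal: y(x) = (-1/11) x - 47/11.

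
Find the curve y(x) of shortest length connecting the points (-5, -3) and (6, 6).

Arc-length functional: J[y] = ∫ sqrt(1 + (y')^2) dx.
Lagrangian L = sqrt(1 + (y')^2) has no explicit y dependence, so ∂L/∂y = 0 and the Euler-Lagrange equation gives
    d/dx( y' / sqrt(1 + (y')^2) ) = 0  ⇒  y' / sqrt(1 + (y')^2) = const.
Hence y' is constant, so y(x) is affine.
Fitting the endpoints (-5, -3) and (6, 6):
    slope m = (6 − (-3)) / (6 − (-5)) = 9/11,
    intercept c = (-3) − m·(-5) = 12/11.
Extremal: y(x) = (9/11) x + 12/11.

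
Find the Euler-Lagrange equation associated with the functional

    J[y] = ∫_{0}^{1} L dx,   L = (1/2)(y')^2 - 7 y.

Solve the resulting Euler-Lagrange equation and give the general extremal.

The Lagrangian is L = (1/2)(y')^2 - 7 y.
∂L/∂y = -7.
∂L/∂y' = y'.
The Euler-Lagrange equation d/dx(∂L/∂y') − ∂L/∂y = 0 becomes:
    y'' + 7 = 0
General solution: y(x) = -(7/2) x^2 + A x + B, where A and B are arbitrary constants fixed by the endpoint conditions.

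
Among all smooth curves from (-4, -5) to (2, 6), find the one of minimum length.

Arc-length functional: J[y] = ∫ sqrt(1 + (y')^2) dx.
Lagrangian L = sqrt(1 + (y')^2) has no explicit y dependence, so ∂L/∂y = 0 and the Euler-Lagrange equation gives
    d/dx( y' / sqrt(1 + (y')^2) ) = 0  ⇒  y' / sqrt(1 + (y')^2) = const.
Hence y' is constant, so y(x) is affine.
Fitting the endpoints (-4, -5) and (2, 6):
    slope m = (6 − (-5)) / (2 − (-4)) = 11/6,
    intercept c = (-5) − m·(-4) = 7/3.
Extremal: y(x) = (11/6) x + 7/3.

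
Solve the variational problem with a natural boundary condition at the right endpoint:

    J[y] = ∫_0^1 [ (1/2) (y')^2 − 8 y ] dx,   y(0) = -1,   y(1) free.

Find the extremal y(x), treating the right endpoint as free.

The Lagrangian L = (1/2) (y')^2 − 8 y gives
    ∂L/∂y = −8,   ∂L/∂y' = y'.
Euler-Lagrange: d/dx(y') − (−8) = 0, i.e. y'' + 8 = 0, so
    y(x) = −(8/2) x^2 + C1 x + C2.
Fixed left endpoint y(0) = -1 ⇒ C2 = -1.
The right endpoint x = 1 is free, so the natural (transversality) condition is ∂L/∂y' |_{x=1} = 0, i.e. y'(1) = 0.
Compute y'(x) = −8 x + C1, so y'(1) = −8 + C1 = 0 ⇒ C1 = 8.
Therefore the extremal is
    y(x) = −4 x^2 + 8 x − 1.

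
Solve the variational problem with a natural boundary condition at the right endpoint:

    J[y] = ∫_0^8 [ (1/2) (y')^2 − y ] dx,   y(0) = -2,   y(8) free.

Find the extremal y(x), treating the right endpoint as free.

The Lagrangian L = (1/2) (y')^2 − y gives
    ∂L/∂y = −1,   ∂L/∂y' = y'.
Euler-Lagrange: d/dx(y') − (−1) = 0, i.e. y'' + 1 = 0, so
    y(x) = −(1/2) x^2 + C1 x + C2.
Fixed left endpoint y(0) = -2 ⇒ C2 = -2.
The right endpoint x = 8 is free, so the natural (transversality) condition is ∂L/∂y' |_{x=8} = 0, i.e. y'(8) = 0.
Compute y'(x) = −1 x + C1, so y'(8) = −8 + C1 = 0 ⇒ C1 = 8.
Therefore the extremal is
    y(x) = −x^2/2 + 8 x − 2.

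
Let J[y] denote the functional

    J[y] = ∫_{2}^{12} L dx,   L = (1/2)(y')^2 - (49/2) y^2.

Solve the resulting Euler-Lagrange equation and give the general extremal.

The Lagrangian is L = (1/2)(y')^2 - (49/2) y^2.
∂L/∂y = -49y.
∂L/∂y' = y'.
The Euler-Lagrange equation d/dx(∂L/∂y') − ∂L/∂y = 0 becomes:
    y'' + 49 y = 0
General solution: y(x) = A sin(7x) + B cos(7x), where A and B are arbitrary constants fixed by the endpoint conditions.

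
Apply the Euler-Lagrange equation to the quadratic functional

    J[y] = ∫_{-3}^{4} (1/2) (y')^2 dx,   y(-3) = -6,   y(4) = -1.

The Lagrangian is L = (1/2) (y')^2.
Compute ∂L/∂y = 0, ∂L/∂y' = y'.
The Euler-Lagrange equation d/dx(∂L/∂y') − ∂L/∂y = 0 reduces to
    y'' = 0.
Its general solution is
    y(x) = A x + B,
with A, B fixed by the endpoint conditions.
Applying the endpoint conditions y(-3) = -6 and y(4) = -1: solve A·-3 + B = -6 and A·4 + B = -1. Subtracting gives A(4 − -3) = -1 − -6, so A = 5/7, and B = -6 − A·-3 = -27/7. Therefore
    y(x) = (5/7) x - 27/7.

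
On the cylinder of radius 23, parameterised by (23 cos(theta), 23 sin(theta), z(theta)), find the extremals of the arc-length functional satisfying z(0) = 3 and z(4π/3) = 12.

Parameterise the cylinder of radius R = 23 as
    r(θ) = (23 cos θ, 23 sin θ, z(θ)).
The arc-length element is
    ds = sqrt(529 + (dz/dθ)^2) dθ,
so the Lagrangian is L = sqrt(529 + z'^2).
L depends on z' only, not on z or θ, so ∂L/∂z = 0 and
    ∂L/∂z' = z' / sqrt(529 + z'^2).
The Euler-Lagrange equation gives
    d/dθ( z' / sqrt(529 + z'^2) ) = 0,
so z' is constant. Integrating once:
    z(θ) = a θ + b,
a helix on the cylinder (a straight line when the cylinder is unrolled). The constants a, b are determined by the endpoint conditions.
With endpoint conditions z(0) = 3 and z(4π/3) = 12: from z(0) = b we get b = 3, and a·4π/3 + 3 = 12 gives a = 27/(4π), so
    z(θ) = (27/(4π)) θ + 3.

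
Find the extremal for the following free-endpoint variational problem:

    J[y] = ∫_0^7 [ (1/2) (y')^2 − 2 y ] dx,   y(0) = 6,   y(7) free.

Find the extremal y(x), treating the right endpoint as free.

The Lagrangian L = (1/2) (y')^2 − 2 y gives
    ∂L/∂y = −2,   ∂L/∂y' = y'.
Euler-Lagrange: d/dx(y') − (−2) = 0, i.e. y'' + 2 = 0, so
    y(x) = −(2/2) x^2 + C1 x + C2.
Fixed left endpoint y(0) = 6 ⇒ C2 = 6.
The right endpoint x = 7 is free, so the natural (transversality) condition is ∂L/∂y' |_{x=7} = 0, i.e. y'(7) = 0.
Compute y'(x) = −2 x + C1, so y'(7) = −14 + C1 = 0 ⇒ C1 = 14.
Therefore the extremal is
    y(x) = −x^2 + 14 x + 6.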